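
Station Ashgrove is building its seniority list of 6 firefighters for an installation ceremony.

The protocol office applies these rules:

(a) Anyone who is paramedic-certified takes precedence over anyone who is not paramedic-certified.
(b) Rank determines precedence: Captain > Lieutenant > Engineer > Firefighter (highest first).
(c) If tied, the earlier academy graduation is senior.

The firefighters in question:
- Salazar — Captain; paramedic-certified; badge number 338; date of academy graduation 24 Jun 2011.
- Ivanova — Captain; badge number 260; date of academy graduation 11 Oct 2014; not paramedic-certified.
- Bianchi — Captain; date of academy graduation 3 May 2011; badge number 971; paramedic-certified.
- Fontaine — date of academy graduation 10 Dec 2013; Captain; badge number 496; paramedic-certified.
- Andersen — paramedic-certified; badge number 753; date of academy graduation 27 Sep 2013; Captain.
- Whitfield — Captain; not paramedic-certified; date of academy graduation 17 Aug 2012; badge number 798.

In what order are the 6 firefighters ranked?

By the first rule: Bianchi, Salazar, Andersen and Fontaine (each paramedic-certified); then Whitfield and Ivanova (both not paramedic-certified).
Bianchi, Salazar, Andersen and Fontaine are each Captain, so the next rule applies.
Among Bianchi, Salazar, Andersen and Fontaine, by date of academy graduation (earlier first): Bianchi (3 May 2011) before Salazar (24 Jun 2011) before Andersen (27 Sep 2013) before Fontaine (10 Dec 2013).
Whitfield and Ivanova are each Captain, so the next rule applies.
Among Whitfield and Ivanova, by date of academy graduation (earlier first): Whitfield (17 Aug 2012) before Ivanova (11 Oct 2014).
Full order: Bianchi, Salazar, Andersen, Fontaine, Whitfield, Ivanova.

Bianchi, Salazar, Andersen, Fontaine, Whitfield, Ivanova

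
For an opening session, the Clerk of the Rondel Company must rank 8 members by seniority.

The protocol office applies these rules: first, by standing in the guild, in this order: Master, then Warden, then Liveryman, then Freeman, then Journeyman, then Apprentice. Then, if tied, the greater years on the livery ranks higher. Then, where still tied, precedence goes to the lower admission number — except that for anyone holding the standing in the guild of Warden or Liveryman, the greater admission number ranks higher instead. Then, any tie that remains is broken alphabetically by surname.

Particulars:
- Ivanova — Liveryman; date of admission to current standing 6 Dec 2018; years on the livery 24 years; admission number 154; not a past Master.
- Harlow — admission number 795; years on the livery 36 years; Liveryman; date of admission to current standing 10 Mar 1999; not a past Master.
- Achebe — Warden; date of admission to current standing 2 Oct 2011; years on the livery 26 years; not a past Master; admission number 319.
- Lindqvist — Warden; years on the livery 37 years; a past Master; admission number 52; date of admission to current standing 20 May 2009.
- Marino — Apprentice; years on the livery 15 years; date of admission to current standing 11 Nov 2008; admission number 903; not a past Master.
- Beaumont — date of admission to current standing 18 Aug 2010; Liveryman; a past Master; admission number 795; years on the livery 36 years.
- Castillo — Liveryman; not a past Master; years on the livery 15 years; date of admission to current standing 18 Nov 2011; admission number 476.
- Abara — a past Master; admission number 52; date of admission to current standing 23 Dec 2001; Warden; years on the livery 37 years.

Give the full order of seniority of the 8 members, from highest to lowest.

By standing in the guild: Abara, Lindqvist and Achebe (Warden); then Beaumont, Harlow, Ivanova and Castillo (Liveryman); then Marino (Apprentice).
Among Abara, Lindqvist and Achebe, by years on the livery (higher first): Abara and Lindqvist (37 years) before Achebe (26 years).
Abara and Lindqvist both have admission number 52, so the next rule applies.
Among Abara and Lindqvist, alphabetically by surname: Abara before Lindqvist.
Among Beaumont, Harlow, Ivanova and Castillo, by years on the livery (higher first): Beaumont and Harlow (36 years) before Ivanova (24 years) before Castillo (15 years).
Beaumont and Harlow both have admission number 795, so the next rule applies.
Among Beaumont and Harlow, alphabetically by surname: Beaumont before Harlow.
Full order: Abara, Lindqvist, Achebe, Beaumont, Harlow, Ivanova, Castillo, Marino.

Abara, Lindqvist, Achebe, Beaumont, Harlow, Ivanova, Castillo, Marino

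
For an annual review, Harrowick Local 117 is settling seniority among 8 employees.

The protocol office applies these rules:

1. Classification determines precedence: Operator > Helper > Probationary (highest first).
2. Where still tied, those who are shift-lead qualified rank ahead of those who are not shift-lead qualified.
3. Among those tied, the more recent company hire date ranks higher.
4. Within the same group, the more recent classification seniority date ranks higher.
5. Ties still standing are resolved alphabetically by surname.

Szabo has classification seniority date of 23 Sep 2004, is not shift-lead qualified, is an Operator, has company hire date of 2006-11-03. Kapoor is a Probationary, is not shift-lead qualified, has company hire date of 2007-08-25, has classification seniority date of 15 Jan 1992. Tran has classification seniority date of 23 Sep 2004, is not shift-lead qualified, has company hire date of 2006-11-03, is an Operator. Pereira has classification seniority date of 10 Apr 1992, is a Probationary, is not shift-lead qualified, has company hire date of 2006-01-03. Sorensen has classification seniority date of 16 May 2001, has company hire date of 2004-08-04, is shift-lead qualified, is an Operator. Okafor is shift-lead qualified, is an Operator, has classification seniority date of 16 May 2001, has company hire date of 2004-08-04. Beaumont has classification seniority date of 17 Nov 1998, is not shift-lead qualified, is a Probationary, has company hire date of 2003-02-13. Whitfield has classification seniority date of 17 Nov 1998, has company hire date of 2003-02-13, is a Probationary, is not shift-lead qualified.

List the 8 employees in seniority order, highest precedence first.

Okafor, Sorensen, Szabo, Tran, Kapoor, Pereira, Beaumont, Whitfield

By classification: Okafor, Sorensen, Szabo and Tran (Operator); then Kapoor, Pereira, Beaumont and Whitfield (Probationary).
Among Okafor, Sorensen, Szabo and Tran, shift-lead qualified before not shift-lead qualified: Okafor and Sorensen (shift-lead qualified) before Szabo and Tran (not shift-lead qualified).
Okafor and Sorensen both have company hire date 2004-08-04, so the next rule applies.
Okafor and Sorensen both have classification seniority date 16 May 2001, so the next rule applies.
Among Okafor and Sorensen, alphabetically by surname: Okafor before Sorensen.
Szabo and Tran both have company hire date 2006-11-03, so the next rule applies.
Szabo and Tran both have classification seniority date 23 Sep 2004, so the next rule applies.
Among Szabo and Tran, alphabetically by surname: Szabo before Tran.
Kapoor, Pereira, Beaumont and Whitfield are each not shift-lead qualified, so the next rule applies.
Among Kapoor, Pereira, Beaumont and Whitfield, by company hire date (later first): Kapoor (2007-08-25) before Pereira (2006-01-03) before Beaumont and Whitfield (2003-02-13).
Beaumont and Whitfield both have classification seniority date 17 Nov 1998, so the next rule applies.
Among Beaumont and Whitfield, alphabetically by surname: Beaumont before Whitfield.
Full order: Okafor, Sorensen, Szabo, Tran, Kapoor, Pereira, Beaumont, Whitfield.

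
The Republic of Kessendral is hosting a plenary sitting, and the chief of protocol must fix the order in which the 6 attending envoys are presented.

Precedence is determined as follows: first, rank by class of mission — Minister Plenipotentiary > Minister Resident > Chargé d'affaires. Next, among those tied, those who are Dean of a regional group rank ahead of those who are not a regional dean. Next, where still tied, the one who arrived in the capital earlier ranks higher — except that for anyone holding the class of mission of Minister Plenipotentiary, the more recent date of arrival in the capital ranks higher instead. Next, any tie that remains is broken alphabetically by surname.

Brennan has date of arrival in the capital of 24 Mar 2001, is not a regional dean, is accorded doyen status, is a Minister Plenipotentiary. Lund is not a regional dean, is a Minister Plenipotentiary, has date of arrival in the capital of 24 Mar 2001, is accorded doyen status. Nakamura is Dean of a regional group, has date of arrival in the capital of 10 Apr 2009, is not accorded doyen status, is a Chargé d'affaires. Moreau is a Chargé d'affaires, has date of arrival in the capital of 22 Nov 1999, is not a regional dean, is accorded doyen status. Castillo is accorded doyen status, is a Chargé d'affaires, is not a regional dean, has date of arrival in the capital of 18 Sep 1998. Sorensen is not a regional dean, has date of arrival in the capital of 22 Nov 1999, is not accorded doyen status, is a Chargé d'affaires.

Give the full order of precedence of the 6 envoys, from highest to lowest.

By class of mission: Brennan and Lund (Minister Plenipotentiary); then Nakamura, Castillo, Moreau and Sorensen (Chargé d'affaires).
Brennan and Lund are each not a regional dean, so the next rule applies.
Brennan and Lund both have date of arrival in the capital 24 Mar 2001, so the next rule applies.
Among Brennan and Lund, alphabetically by surname: Brennan before Lund.
Among Nakamura, Castillo, Moreau and Sorensen, Dean of a regional group before not a regional dean: Nakamura (Dean of a regional group) before Castillo, Moreau and Sorensen (not a regional dean).
Among Castillo, Moreau and Sorensen, by date of arrival in the capital (earlier first): Castillo (18 Sep 1998) before Moreau and Sorensen (22 Nov 1999).
Among Moreau and Sorensen, alphabetically by surname: Moreau before Sorensen.
Full order: Brennan, Lund, Nakamura, Castillo, Moreau, Sorensen.

Brennan, Lund, Nakamura, Castillo, Moreau, Sorensen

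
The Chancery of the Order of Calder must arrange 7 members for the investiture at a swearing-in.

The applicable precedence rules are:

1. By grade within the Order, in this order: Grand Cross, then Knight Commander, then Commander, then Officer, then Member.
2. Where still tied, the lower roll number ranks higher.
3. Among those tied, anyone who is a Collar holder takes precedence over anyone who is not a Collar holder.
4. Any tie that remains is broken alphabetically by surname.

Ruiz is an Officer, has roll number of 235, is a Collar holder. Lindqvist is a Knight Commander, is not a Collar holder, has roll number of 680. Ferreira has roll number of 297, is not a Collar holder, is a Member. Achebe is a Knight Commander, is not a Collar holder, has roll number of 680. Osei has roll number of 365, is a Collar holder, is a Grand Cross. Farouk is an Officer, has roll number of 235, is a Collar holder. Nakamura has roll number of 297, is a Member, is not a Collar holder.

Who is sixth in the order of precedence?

Ferreira

By grade within the Order: Osei (Grand Cross); then Achebe and Lindqvist (Knight Commander); then Farouk and Ruiz (Officer); then Ferreira and Nakamura (Member).
Achebe and Lindqvist both have roll number 680, so the next rule applies.
Achebe and Lindqvist are each not a Collar holder, so the next rule applies.
Among Achebe and Lindqvist, alphabetically by surname: Achebe before Lindqvist.
Farouk and Ruiz both have roll number 235, so the next rule applies.
Farouk and Ruiz are each a Collar holder, so the next rule applies.
Among Farouk and Ruiz, alphabetically by surname: Farouk before Ruiz.
Ferreira and Nakamura both have roll number 297, so the next rule applies.
Ferreira and Nakamura are each not a Collar holder, so the next rule applies.
Among Ferreira and Nakamura, alphabetically by surname: Ferreira before Nakamura.
Order: Osei, Achebe, Lindqvist, Farouk, Ruiz, Ferreira, Nakamura.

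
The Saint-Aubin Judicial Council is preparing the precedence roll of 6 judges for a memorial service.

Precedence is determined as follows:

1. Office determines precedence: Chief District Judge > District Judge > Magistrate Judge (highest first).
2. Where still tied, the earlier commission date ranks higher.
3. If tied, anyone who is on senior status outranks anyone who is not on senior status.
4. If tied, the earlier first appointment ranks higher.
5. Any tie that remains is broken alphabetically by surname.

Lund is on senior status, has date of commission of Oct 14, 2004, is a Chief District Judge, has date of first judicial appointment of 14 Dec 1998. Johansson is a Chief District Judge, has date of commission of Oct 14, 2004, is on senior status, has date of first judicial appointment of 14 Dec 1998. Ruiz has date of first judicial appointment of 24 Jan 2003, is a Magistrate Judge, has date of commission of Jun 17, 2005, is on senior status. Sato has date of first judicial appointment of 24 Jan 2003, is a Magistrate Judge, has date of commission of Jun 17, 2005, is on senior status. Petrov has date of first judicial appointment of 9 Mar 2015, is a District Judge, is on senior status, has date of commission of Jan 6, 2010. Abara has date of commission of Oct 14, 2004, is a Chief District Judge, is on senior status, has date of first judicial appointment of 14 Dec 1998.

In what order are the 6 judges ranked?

Abara, Johansson, Lund, Petrov, Ruiz, Sato

By office: Abara, Johansson and Lund (Chief District Judge); then Petrov (District Judge); then Ruiz and Sato (Magistrate Judge).
Abara, Johansson and Lund all have date of commission Oct 14, 2004, so the next rule applies.
Abara, Johansson and Lund are each on senior status, so the next rule applies.
Abara, Johansson and Lund all have date of first judicial appointment 14 Dec 1998, so the next rule applies.
Among Abara, Johansson and Lund, alphabetically by surname: Abara before Johansson before Lund.
Ruiz and Sato both have date of commission Jun 17, 2005, so the next rule applies.
Ruiz and Sato are each on senior status, so the next rule applies.
Ruiz and Sato both have date of first judicial appointment 24 Jan 2003, so the next rule applies.
Among Ruiz and Sato, alphabetically by surname: Ruiz before Sato.
Full order: Abara, Johansson, Lund, Petrov, Ruiz, Sato.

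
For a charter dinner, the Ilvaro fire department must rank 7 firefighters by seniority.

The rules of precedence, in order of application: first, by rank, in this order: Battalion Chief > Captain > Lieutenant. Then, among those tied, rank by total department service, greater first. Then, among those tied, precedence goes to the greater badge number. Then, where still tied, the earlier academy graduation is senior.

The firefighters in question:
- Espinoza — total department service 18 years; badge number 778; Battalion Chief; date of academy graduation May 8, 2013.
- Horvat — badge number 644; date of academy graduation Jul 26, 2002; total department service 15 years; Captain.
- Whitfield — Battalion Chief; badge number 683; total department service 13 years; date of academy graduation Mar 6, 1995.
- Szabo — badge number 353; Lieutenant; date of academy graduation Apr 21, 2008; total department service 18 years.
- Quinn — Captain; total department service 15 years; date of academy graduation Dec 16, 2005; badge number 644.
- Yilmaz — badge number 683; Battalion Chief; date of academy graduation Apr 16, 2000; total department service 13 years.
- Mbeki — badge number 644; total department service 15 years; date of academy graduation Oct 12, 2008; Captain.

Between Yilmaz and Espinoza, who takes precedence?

Espinoza

By rank: Espinoza, Whitfield and Yilmaz (Battalion Chief); then Horvat, Quinn and Mbeki (Captain); then Szabo (Lieutenant).
Among Espinoza, Whitfield and Yilmaz, by total department service (higher first): Espinoza (18 years) before Whitfield and Yilmaz (13 years).
Whitfield and Yilmaz both have badge number 683, so the next rule applies.
Among Whitfield and Yilmaz, by date of academy graduation (earlier first): Whitfield (Mar 6, 1995) before Yilmaz (Apr 16, 2000).
Horvat, Quinn and Mbeki all have total department service 15 years, so the next rule applies.
Horvat, Quinn and Mbeki all have badge number 644, so the next rule applies.
Among Horvat, Quinn and Mbeki, by date of academy graduation (earlier first): Horvat (Jul 26, 2002) before Quinn (Dec 16, 2005) before Mbeki (Oct 12, 2008).
So Espinoza takes precedence.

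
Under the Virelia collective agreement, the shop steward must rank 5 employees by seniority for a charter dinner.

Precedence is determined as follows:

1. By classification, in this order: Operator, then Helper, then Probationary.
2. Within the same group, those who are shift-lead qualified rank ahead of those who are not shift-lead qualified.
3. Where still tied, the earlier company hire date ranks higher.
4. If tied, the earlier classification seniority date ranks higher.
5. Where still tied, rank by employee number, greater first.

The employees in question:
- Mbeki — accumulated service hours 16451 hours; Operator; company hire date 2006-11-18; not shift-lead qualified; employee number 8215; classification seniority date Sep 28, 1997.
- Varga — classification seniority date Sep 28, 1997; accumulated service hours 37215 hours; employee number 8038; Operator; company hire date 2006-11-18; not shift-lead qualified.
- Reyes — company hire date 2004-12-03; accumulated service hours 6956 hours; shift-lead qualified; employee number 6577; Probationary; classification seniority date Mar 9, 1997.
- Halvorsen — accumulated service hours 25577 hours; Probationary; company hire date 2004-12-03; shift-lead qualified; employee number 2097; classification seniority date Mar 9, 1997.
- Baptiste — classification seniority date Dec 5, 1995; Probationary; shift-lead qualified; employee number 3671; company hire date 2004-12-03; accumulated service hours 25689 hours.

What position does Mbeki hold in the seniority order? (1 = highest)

By classification: Mbeki and Varga (Operator); then Baptiste, Reyes and Halvorsen (Probationary).
Mbeki and Varga are each not shift-lead qualified, so the next rule applies.
Mbeki and Varga both have company hire date 2006-11-18, so the next rule applies.
Mbeki and Varga both have classification seniority date Sep 28, 1997, so the next rule applies.
Among Mbeki and Varga, by employee number (higher first): Mbeki (8215) before Varga (8038).
Baptiste, Reyes and Halvorsen are each shift-lead qualified, so the next rule applies.
Baptiste, Reyes and Halvorsen all have company hire date 2004-12-03, so the next rule applies.
Among Baptiste, Reyes and Halvorsen, by classification seniority date (earlier first): Baptiste (Dec 5, 1995) before Reyes and Halvorsen (Mar 9, 1997).
Among Reyes and Halvorsen, by employee number (higher first): Reyes (6577) before Halvorsen (2097).
Order: Mbeki, Varga, Baptiste, Reyes, Halvorsen. So position 1.

1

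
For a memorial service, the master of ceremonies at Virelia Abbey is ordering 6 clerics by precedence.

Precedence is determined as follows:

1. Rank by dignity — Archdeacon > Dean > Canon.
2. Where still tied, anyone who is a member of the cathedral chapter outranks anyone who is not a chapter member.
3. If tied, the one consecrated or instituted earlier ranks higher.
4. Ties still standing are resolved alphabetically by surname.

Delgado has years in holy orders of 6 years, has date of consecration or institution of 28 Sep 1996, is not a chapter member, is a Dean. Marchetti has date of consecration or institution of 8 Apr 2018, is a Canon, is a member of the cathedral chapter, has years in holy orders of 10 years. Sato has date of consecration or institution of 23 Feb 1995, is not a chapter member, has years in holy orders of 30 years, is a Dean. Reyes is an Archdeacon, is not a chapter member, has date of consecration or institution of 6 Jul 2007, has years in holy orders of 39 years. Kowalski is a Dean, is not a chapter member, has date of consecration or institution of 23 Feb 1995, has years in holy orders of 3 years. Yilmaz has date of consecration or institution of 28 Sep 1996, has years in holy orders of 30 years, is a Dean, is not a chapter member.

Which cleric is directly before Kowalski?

Reyes

By dignity: Reyes (Archdeacon); then Kowalski, Sato, Delgado and Yilmaz (Dean); then Marchetti (Canon).
Kowalski, Sato, Delgado and Yilmaz are each not a chapter member, so the next rule applies.
Among Kowalski, Sato, Delgado and Yilmaz, by date of consecration or institution (earlier first): Kowalski and Sato (23 Feb 1995) before Delgado and Yilmaz (28 Sep 1996).
Among Kowalski and Sato, alphabetically by surname: Kowalski before Sato.
Among Delgado and Yilmaz, alphabetically by surname: Delgado before Yilmaz.
Order: Reyes, Kowalski, Sato, Delgado, Yilmaz, Marchetti.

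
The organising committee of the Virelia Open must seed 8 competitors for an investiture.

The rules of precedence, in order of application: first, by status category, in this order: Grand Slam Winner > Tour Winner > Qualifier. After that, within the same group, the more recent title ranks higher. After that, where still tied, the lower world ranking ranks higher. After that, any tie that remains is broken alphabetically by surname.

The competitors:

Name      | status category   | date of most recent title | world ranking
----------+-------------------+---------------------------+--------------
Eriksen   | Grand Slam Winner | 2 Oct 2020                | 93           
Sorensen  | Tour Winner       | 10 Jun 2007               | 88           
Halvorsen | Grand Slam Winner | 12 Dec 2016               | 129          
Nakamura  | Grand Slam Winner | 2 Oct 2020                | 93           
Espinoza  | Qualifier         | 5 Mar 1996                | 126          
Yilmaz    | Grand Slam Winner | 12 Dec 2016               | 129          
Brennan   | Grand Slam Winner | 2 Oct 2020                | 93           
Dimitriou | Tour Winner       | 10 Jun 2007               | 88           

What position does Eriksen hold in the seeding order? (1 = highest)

By status category: Brennan, Eriksen, Nakamura, Halvorsen and Yilmaz (Grand Slam Winner); then Dimitriou and Sorensen (Tour Winner); then Espinoza (Qualifier).
Among Brennan, Eriksen, Nakamura, Halvorsen and Yilmaz, by date of most recent title (later first): Brennan, Eriksen and Nakamura (2 Oct 2020) before Halvorsen and Yilmaz (12 Dec 2016).
Brennan, Eriksen and Nakamura all have world ranking 93, so the next rule applies.
Among Brennan, Eriksen and Nakamura, alphabetically by surname: Brennan before Eriksen before Nakamura.
Halvorsen and Yilmaz both have world ranking 129, so the next rule applies.
Among Halvorsen and Yilmaz, alphabetically by surname: Halvorsen before Yilmaz.
Dimitriou and Sorensen both have date of most recent title 10 Jun 2007, so the next rule applies.
Dimitriou and Sorensen both have world ranking 88, so the next rule applies.
Among Dimitriou and Sorensen, alphabetically by surname: Dimitriou before Sorensen.
Order: Brennan, Eriksen, Nakamura, Halvorsen, Yilmaz, Dimitriou, Sorensen, Espinoza. So position 2.

2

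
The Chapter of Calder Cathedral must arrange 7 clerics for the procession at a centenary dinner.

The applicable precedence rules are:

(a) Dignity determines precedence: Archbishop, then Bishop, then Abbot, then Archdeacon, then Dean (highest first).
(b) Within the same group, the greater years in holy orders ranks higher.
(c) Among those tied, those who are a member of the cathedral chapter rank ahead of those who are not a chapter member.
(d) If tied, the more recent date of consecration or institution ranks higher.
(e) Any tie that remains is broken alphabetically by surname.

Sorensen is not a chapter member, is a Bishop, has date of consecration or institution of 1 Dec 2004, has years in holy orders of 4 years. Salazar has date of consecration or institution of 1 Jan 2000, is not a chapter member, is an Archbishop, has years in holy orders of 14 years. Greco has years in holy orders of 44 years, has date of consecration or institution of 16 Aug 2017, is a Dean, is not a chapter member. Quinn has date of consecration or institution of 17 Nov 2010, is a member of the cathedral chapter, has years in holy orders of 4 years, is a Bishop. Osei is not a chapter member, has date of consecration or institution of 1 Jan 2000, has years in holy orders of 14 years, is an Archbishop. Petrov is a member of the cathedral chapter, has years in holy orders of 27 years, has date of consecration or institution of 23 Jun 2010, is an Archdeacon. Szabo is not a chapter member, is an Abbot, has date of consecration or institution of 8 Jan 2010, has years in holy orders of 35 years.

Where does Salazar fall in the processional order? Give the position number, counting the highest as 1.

2

By dignity: Osei and Salazar (Archbishop); then Quinn and Sorensen (Bishop); then Szabo (Abbot); then Petrov (Archdeacon); then Greco (Dean).
Osei and Salazar both have years in holy orders 14 years, so the next rule applies.
Osei and Salazar are each not a chapter member, so the next rule applies.
Osei and Salazar both have date of consecration or institution 1 Jan 2000, so the next rule applies.
Among Osei and Salazar, alphabetically by surname: Osei before Salazar.
Quinn and Sorensen both have years in holy orders 4 years, so the next rule applies.
Among Quinn and Sorensen, a member of the cathedral chapter before not a chapter member: Quinn (a member of the cathedral chapter) before Sorensen (not a chapter member).
Order: Osei, Salazar, Quinn, Sorensen, Szabo, Petrov, Greco. So position 2.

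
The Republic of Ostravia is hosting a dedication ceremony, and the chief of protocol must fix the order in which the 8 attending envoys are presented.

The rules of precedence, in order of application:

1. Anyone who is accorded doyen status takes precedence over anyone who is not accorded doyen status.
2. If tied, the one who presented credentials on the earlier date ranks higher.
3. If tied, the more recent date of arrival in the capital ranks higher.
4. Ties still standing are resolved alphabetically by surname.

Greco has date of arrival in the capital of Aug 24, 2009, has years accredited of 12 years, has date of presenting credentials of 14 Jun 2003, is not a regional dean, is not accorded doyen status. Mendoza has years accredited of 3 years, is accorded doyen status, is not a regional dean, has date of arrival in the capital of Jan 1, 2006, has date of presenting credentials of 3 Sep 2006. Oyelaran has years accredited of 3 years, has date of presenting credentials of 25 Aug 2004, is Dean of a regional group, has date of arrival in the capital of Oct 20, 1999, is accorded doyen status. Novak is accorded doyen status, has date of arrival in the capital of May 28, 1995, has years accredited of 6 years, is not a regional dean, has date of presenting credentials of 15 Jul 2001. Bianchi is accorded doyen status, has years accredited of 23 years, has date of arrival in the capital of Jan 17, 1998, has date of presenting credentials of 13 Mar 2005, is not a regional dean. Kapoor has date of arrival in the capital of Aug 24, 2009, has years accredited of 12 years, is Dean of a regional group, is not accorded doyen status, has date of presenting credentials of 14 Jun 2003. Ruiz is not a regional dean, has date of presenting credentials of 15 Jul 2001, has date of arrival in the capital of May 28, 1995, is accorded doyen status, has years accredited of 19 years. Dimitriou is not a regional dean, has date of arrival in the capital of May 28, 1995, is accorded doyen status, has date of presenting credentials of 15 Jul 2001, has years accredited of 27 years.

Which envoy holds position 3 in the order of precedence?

Ruiz

By the first rule: Dimitriou, Novak, Ruiz, Oyelaran, Bianchi and Mendoza (each accorded doyen status); then Greco and Kapoor (both not accorded doyen status).
Among Dimitriou, Novak, Ruiz, Oyelaran, Bianchi and Mendoza, by date of presenting credentials (earlier first): Dimitriou, Novak and Ruiz (15 Jul 2001) before Oyelaran (25 Aug 2004) before Bianchi (13 Mar 2005) before Mendoza (3 Sep 2006).
Dimitriou, Novak and Ruiz all have date of arrival in the capital May 28, 1995, so the next rule applies.
Among Dimitriou, Novak and Ruiz, alphabetically by surname: Dimitriou before Novak before Ruiz.
Greco and Kapoor both have date of presenting credentials 14 Jun 2003, so the next rule applies.
Greco and Kapoor both have date of arrival in the capital Aug 24, 2009, so the next rule applies.
Among Greco and Kapoor, alphabetically by surname: Greco before Kapoor.
Order: Dimitriou, Novak, Ruiz, Oyelaran, Bianchi, Mendoza, Greco, Kapoor.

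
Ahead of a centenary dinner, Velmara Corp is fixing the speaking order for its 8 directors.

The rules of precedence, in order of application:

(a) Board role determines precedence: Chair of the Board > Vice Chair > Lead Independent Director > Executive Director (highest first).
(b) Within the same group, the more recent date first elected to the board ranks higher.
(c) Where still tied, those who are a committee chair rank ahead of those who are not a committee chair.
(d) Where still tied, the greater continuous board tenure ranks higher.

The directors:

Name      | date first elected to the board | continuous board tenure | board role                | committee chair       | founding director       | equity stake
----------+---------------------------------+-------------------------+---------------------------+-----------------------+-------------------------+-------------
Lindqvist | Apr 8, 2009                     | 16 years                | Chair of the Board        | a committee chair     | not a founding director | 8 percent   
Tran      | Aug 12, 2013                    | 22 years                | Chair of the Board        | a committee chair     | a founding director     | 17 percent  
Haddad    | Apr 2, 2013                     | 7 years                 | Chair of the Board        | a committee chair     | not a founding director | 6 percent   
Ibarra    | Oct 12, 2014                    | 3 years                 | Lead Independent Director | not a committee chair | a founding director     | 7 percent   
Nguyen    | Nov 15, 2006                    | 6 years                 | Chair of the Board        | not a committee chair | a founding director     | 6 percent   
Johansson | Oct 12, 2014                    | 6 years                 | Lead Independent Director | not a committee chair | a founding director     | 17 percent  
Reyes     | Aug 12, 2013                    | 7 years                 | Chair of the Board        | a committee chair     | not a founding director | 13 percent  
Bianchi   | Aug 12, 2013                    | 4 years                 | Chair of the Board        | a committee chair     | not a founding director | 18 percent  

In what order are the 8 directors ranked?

By board role: Tran, Reyes, Bianchi, Haddad, Lindqvist and Nguyen (Chair of the Board); then Johansson and Ibarra (Lead Independent Director).
Among Tran, Reyes, Bianchi, Haddad, Lindqvist and Nguyen, by date first elected to the board (later first): Tran, Reyes and Bianchi (Aug 12, 2013) before Haddad (Apr 2, 2013) before Lindqvist (Apr 8, 2009) before Nguyen (Nov 15, 2006).
Tran, Reyes and Bianchi are each a committee chair, so the next rule applies.
Among Tran, Reyes and Bianchi, by continuous board tenure (higher first): Tran (22 years) before Reyes (7 years) before Bianchi (4 years).
Johansson and Ibarra both have date first elected to the board Oct 12, 2014, so the next rule applies.
Johansson and Ibarra are each not a committee chair, so the next rule applies.
Among Johansson and Ibarra, by continuous board tenure (higher first): Johansson (6 years) before Ibarra (3 years).
Full order: Tran, Reyes, Bianchi, Haddad, Lindqvist, Nguyen, Johansson, Ibarra.

Tran, Reyes, Bianchi, Haddad, Lindqvist, Nguyen, Johansson, Ibarra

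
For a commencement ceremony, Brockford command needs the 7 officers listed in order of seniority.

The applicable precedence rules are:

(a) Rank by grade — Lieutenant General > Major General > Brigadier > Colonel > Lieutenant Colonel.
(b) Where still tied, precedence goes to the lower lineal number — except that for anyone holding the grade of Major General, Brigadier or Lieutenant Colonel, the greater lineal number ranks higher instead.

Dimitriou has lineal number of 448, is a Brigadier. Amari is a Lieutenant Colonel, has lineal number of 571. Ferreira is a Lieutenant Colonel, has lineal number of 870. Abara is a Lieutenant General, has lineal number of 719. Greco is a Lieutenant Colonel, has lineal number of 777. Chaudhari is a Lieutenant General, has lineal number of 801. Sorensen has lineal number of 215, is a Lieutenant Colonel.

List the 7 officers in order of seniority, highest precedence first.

By grade: Abara and Chaudhari (Lieutenant General); then Dimitriou (Brigadier); then Ferreira, Greco, Amari and Sorensen (Lieutenant Colonel).
Among Abara and Chaudhari, by lineal number (lower first): Abara (719) before Chaudhari (801).
Among Ferreira, Greco, Amari and Sorensen, by lineal number (higher first) (reversed rule for this group): Ferreira (870) before Greco (777) before Amari (571) before Sorensen (215).
Full order: Abara, Chaudhari, Dimitriou, Ferreira, Greco, Amari, Sorensen.

Abara, Chaudhari, Dimitriou, Ferreira, Greco, Amari, Sorensen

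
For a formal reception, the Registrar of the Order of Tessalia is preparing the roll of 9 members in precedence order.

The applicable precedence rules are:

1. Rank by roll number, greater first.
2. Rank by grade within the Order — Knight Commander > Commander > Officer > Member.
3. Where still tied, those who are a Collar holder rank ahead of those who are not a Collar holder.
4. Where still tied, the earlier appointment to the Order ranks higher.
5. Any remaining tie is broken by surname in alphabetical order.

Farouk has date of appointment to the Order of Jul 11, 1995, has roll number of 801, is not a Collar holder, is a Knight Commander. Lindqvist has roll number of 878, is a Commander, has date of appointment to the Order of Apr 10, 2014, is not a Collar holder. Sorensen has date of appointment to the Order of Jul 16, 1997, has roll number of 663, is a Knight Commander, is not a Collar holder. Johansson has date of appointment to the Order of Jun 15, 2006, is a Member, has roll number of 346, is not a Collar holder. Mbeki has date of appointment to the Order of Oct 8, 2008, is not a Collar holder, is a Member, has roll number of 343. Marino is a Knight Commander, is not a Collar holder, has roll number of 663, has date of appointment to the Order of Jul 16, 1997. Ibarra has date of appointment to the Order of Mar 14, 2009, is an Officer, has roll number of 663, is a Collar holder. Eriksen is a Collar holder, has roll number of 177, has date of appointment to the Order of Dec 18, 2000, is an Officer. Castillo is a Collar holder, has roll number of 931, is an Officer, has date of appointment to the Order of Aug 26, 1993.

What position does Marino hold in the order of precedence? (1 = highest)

By roll number (higher first): Castillo (931); then Lindqvist (878); then Farouk (801); then Marino, Sorensen and Ibarra (each 663); then Johansson (346); then Mbeki (343); then Eriksen (177).
Among Marino, Sorensen and Ibarra, by grade within the Order: Marino and Sorensen (Knight Commander) before Ibarra (Officer).
Marino and Sorensen are each not a Collar holder, so the next rule applies.
Marino and Sorensen both have date of appointment to the Order Jul 16, 1997, so the next rule applies.
Among Marino and Sorensen, alphabetically by surname: Marino before Sorensen.
Order: Castillo, Lindqvist, Farouk, Marino, Sorensen, Ibarra, Johansson, Mbeki, Eriksen. So position 4.

4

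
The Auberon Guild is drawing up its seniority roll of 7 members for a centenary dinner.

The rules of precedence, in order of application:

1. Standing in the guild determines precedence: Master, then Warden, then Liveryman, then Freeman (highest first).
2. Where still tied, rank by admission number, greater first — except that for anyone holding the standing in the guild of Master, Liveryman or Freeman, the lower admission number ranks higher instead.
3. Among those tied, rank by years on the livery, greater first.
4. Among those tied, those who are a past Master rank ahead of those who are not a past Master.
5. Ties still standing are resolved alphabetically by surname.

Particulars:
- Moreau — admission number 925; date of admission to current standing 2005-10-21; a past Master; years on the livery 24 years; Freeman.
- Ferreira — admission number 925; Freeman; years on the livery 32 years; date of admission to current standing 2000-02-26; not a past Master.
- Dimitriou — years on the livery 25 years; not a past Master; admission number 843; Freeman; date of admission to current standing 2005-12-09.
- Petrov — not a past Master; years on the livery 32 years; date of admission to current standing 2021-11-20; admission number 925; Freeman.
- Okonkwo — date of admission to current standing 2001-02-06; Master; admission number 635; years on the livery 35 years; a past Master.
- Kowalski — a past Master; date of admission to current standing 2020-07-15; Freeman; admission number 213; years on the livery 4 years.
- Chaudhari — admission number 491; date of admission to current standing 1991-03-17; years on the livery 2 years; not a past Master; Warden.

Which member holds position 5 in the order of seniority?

By standing in the guild: Okonkwo (Master); then Chaudhari (Warden); then Kowalski, Dimitriou, Ferreira, Petrov and Moreau (Freeman).
Among Kowalski, Dimitriou, Ferreira, Petrov and Moreau, by admission number (lower first) (reversed rule for this group): Kowalski (213) before Dimitriou (843) before Ferreira, Petrov and Moreau (925).
Among Ferreira, Petrov and Moreau, by years on the livery (higher first): Ferreira and Petrov (32 years) before Moreau (24 years).
Ferreira and Petrov are each not a past Master, so the next rule applies.
Among Ferreira and Petrov, alphabetically by surname: Ferreira before Petrov.
Order: Okonkwo, Chaudhari, Kowalski, Dimitriou, Ferreira, Petrov, Moreau.

Ferreira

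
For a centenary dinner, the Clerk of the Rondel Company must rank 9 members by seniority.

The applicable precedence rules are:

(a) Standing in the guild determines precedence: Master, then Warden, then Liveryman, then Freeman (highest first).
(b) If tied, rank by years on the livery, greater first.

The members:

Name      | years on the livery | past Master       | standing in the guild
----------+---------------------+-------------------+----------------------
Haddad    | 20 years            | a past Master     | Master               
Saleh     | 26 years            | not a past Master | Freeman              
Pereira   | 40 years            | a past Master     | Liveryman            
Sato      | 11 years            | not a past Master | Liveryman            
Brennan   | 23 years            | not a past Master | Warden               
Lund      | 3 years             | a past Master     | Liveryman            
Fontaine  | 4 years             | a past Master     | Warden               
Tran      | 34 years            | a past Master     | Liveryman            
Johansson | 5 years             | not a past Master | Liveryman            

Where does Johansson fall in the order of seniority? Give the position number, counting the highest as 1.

By standing in the guild: Haddad (Master); then Brennan and Fontaine (Warden); then Pereira, Tran, Sato, Johansson and Lund (Liveryman); then Saleh (Freeman).
Among Brennan and Fontaine, by years on the livery (higher first): Brennan (23 years) before Fontaine (4 years).
Among Pereira, Tran, Sato, Johansson and Lund, by years on the livery (higher first): Pereira (40 years) before Tran (34 years) before Sato (11 years) before Johansson (5 years) before Lund (3 years).
Order: Haddad, Brennan, Fontaine, Pereira, Tran, Sato, Johansson, Lund, Saleh. So position 7.

7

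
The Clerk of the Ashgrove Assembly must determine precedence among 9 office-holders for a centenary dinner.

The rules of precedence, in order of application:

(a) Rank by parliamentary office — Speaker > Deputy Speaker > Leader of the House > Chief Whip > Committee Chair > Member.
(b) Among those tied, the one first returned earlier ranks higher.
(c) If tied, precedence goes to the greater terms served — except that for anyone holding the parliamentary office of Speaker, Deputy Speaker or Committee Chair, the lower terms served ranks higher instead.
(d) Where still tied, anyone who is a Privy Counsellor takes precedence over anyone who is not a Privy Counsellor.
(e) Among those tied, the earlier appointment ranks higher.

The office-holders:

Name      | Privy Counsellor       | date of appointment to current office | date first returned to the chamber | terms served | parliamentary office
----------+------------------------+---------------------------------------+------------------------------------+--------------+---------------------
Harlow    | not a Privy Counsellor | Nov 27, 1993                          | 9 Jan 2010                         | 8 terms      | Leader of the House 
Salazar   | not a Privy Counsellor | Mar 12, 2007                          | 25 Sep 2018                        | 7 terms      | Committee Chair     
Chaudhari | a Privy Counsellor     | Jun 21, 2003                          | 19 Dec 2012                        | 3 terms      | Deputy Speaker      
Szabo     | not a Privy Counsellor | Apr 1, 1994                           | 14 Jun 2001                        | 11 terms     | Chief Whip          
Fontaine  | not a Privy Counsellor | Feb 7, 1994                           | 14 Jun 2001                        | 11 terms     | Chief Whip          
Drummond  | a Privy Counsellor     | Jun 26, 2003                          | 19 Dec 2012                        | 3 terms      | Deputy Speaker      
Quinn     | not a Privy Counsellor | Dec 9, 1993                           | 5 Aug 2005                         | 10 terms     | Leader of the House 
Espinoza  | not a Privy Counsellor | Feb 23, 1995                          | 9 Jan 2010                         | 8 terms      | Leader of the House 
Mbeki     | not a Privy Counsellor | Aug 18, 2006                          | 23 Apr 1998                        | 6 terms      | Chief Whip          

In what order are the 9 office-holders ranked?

By parliamentary office: Chaudhari and Drummond (Deputy Speaker); then Quinn, Harlow and Espinoza (Leader of the House); then Mbeki, Fontaine and Szabo (Chief Whip); then Salazar (Committee Chair).
Chaudhari and Drummond both have date first returned to the chamber 19 Dec 2012, so the next rule applies.
Chaudhari and Drummond both have terms served 3 terms, so the next rule applies.
Chaudhari and Drummond are each a Privy Counsellor, so the next rule applies.
Among Chaudhari and Drummond, by date of appointment to current office (earlier first): Chaudhari (Jun 21, 2003) before Drummond (Jun 26, 2003).
Among Quinn, Harlow and Espinoza, by date first returned to the chamber (earlier first): Quinn (5 Aug 2005) before Harlow and Espinoza (9 Jan 2010).
Harlow and Espinoza both have terms served 8 terms, so the next rule applies.
Harlow and Espinoza are each not a Privy Counsellor, so the next rule applies.
Among Harlow and Espinoza, by date of appointment to current office (earlier first): Harlow (Nov 27, 1993) before Espinoza (Feb 23, 1995).
Among Mbeki, Fontaine and Szabo, by date first returned to the chamber (earlier first): Mbeki (23 Apr 1998) before Fontaine and Szabo (14 Jun 2001).
Fontaine and Szabo both have terms served 11 terms, so the next rule applies.
Fontaine and Szabo are each not a Privy Counsellor, so the next rule applies.
Among Fontaine and Szabo, by date of appointment to current office (earlier first): Fontaine (Feb 7, 1994) before Szabo (Apr 1, 1994).
Full order: Chaudhari, Drummond, Quinn, Harlow, Espinoza, Mbeki, Fontaine, Szabo, Salazar.

Chaudhari, Drummond, Quinn, Harlow, Espinoza, Mbeki, Fontaine, Szabo, Salazar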